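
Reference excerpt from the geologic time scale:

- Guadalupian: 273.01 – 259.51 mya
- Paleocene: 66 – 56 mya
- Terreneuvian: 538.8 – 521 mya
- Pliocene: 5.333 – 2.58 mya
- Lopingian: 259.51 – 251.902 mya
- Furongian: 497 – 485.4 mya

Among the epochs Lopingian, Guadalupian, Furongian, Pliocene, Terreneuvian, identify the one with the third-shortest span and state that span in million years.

Durations: Lopingian 7.608; Guadalupian 13.5; Furongian 11.6; Pliocene 2.753; Terreneuvian 17.8 Myr.
Sorted shortest-first: Pliocene (2.753), Lopingian (7.608), Furongian (11.6), Guadalupian (13.5), Terreneuvian (17.8).
The third shortest is Furongian at 11.6 Myr.

Furongian, 11.6 million years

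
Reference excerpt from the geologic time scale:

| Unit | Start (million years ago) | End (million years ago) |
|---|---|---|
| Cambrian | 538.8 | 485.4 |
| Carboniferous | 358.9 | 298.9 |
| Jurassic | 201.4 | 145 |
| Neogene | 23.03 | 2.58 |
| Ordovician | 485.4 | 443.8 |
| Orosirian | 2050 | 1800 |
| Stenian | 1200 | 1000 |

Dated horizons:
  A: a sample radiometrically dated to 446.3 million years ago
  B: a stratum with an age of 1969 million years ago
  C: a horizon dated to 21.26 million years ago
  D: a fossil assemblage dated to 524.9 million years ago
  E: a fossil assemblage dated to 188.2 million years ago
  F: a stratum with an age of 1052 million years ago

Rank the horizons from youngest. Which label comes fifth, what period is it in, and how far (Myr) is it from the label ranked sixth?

Sorted youngest-first by Ma: C (21.26), E (188.2), A (446.3), D (524.9), F (1052), B (1969).
The fifth youngest is F at 1052 Ma, which lies in 1200–1000 Ma: the Stenian.
The sixth youngest is B at 1969 Ma; separation = |1052 − 1969| = 917 Myr.

F, in the Stenian; 917 million years to B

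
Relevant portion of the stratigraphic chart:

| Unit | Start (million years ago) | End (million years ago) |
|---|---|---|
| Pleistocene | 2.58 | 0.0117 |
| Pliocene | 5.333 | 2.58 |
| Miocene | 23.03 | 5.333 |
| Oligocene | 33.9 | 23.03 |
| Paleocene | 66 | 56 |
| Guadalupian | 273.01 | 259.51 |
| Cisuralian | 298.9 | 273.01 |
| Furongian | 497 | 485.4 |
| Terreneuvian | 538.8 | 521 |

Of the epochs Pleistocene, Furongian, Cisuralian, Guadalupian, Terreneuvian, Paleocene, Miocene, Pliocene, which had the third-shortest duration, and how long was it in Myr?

Paleocene, 10 million years

Durations: Pleistocene 2.5683; Furongian 11.6; Cisuralian 25.89; Guadalupian 13.5; Terreneuvian 17.8; Paleocene 10; Miocene 17.697; Pliocene 2.753 Myr.
Sorted shortest-first: Pleistocene (2.5683), Pliocene (2.753), Paleocene (10), Furongian (11.6), Guadalupian (13.5), Miocene (17.697), Terreneuvian (17.8), Cisuralian (25.89).
The third shortest is Paleocene at 10 Myr.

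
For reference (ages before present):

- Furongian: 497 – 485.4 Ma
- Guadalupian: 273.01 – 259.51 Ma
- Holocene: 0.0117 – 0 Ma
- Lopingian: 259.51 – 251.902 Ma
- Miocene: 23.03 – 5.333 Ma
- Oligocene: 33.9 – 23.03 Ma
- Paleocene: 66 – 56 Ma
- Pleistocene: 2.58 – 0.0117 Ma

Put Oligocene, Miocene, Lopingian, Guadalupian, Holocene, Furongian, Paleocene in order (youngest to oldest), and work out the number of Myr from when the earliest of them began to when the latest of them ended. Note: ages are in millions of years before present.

From the excerpt: Oligocene 33.9–23.03; Miocene 23.03–5.333; Lopingian 259.51–251.902; Guadalupian 273.01–259.51; Holocene 0.0117–0; Furongian 497–485.4; Paleocene 66–56 (Ma).
Larger Ma is earlier, so the oldest is Furongian and the youngest is Holocene; youngest to oldest: Holocene, Miocene, Oligocene, Paleocene, Lopingian, Guadalupian, Furongian.
Oldest start 497 minus youngest end 0 gives 497 Myr overall.

Holocene → Miocene → Oligocene → Paleocene → Lopingian → Guadalupian → Furongian; total span 497 Myr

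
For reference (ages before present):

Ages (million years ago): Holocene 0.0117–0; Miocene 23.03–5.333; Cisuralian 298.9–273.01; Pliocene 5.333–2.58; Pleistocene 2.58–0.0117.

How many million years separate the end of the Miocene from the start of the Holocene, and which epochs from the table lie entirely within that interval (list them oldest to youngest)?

5.3213 million years; Pliocene, Pleistocene

The Miocene closes at 5.333 Ma and the Holocene opens at 0.0117 Ma, so the interval is 5.333 − 0.0117 = 5.3213 Myr.
An epoch fits inside if it starts at or after 5.333 Ma and ends at or before 0.0117 Ma; oldest first that gives Pliocene, Pleistocene.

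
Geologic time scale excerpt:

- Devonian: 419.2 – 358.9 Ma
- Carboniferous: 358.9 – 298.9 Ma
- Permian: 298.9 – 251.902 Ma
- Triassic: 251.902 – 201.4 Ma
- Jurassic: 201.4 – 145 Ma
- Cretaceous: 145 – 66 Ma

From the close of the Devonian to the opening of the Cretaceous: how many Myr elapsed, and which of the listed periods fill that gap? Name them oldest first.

The Devonian closes at 358.9 Ma and the Cretaceous opens at 145 Ma, so the interval is 358.9 − 145 = 213.9 Myr.
A period fits inside if it starts at or after 358.9 Ma and ends at or before 145 Ma; oldest first that gives Carboniferous, Permian, Triassic, Jurassic.

213.9 million years; Carboniferous, Permian, Triassic, Jurassic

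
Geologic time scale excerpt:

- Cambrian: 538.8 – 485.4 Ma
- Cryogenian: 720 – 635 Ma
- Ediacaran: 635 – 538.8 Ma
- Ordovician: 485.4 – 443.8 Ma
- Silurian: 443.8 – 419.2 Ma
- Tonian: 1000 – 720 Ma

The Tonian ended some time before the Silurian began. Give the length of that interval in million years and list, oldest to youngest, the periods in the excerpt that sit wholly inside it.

End of Tonian = 720 Ma; start of Silurian = 443.8 Ma.
Gap = 720 − 443.8 = 276.2 Myr.
Periods wholly inside 720–443.8 Ma: Cryogenian (720–635), Ediacaran (635–538.8), Cambrian (538.8–485.4), Ordovician (485.4–443.8).

276.2 million years; Cryogenian, Ediacaran, Cambrian, Ordovician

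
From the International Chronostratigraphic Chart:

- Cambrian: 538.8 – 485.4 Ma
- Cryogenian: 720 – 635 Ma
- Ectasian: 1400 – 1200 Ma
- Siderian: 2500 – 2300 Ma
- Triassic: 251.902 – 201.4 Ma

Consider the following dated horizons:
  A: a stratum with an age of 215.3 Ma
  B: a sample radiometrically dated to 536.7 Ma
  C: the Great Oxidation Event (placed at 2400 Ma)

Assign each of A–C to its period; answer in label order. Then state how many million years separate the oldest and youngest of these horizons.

A — Triassic; B — Cambrian; C — Siderian; span 2184.7 million years

A: 215.3 Ma lies in 251.902–201.4 Ma, so Triassic.
B: 536.7 Ma lies in 538.8–485.4 Ma, so Cambrian.
C: 2400 Ma lies in 2500–2300 Ma, so Siderian.
Oldest = 2400 Ma, youngest = 215.3 Ma → span 2184.7 Myr.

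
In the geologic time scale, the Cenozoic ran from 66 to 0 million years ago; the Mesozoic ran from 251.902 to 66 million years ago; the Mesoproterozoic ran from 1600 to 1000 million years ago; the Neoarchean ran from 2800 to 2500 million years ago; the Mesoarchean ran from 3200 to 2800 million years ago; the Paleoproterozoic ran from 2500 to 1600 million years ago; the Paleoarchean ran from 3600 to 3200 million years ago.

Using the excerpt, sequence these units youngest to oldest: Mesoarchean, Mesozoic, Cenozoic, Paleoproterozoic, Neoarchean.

Sorting by start age (ascending Ma, since larger Ma = older): Cenozoic start 66, Mesozoic start 251.902, Paleoproterozoic start 2500, Neoarchean start 2800, Mesoarchean start 3200.

Cenozoic, then Mesozoic, then Paleoproterozoic, then Neoarchean, then Mesoarchean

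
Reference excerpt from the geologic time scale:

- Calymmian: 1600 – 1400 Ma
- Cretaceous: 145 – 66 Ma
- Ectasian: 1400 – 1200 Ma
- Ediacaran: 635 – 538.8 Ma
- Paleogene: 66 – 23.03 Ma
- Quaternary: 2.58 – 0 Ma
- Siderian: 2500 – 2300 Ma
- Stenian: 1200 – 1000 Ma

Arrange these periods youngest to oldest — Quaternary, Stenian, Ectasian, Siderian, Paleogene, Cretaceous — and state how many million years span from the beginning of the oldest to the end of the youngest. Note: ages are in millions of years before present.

From the excerpt: Quaternary 2.58–0; Stenian 1200–1000; Ectasian 1400–1200; Siderian 2500–2300; Paleogene 66–23.03; Cretaceous 145–66 (Ma).
Larger Ma is earlier, so the oldest is Siderian and the youngest is Quaternary; youngest to oldest: Quaternary, Paleogene, Cretaceous, Stenian, Ectasian, Siderian.
Oldest start 2500 minus youngest end 0 gives 2500 Myr overall.

Quaternary → Paleogene → Cretaceous → Stenian → Ectasian → Siderian; total span 2500 Myr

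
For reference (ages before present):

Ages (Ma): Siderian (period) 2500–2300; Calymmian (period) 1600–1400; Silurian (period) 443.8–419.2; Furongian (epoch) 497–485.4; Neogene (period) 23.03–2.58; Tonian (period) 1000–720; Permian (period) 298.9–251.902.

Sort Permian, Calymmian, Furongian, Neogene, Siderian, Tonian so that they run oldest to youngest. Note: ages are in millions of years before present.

Sorting by start age (descending Ma, since larger Ma = older): Siderian start 2500, Calymmian start 1600, Tonian start 1000, Furongian start 497, Permian start 298.9, Neogene start 23.03.

Siderian → Calymmian → Tonian → Furongian → Permian → Neogene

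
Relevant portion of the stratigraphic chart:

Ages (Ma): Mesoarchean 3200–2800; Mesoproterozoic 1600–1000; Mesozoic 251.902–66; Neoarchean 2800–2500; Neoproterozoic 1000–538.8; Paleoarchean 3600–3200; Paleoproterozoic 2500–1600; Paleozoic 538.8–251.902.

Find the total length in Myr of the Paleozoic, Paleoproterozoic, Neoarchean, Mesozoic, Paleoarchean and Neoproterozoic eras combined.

Each duration: Paleozoic = 286.898; Paleoproterozoic = 900; Neoarchean = 300; Mesozoic = 185.902; Paleoarchean = 400; Neoproterozoic = 461.2.
Sum: 286.898 + 900 + 300 + 185.902 + 400 + 461.2 = 2534 Myr.

2534 million years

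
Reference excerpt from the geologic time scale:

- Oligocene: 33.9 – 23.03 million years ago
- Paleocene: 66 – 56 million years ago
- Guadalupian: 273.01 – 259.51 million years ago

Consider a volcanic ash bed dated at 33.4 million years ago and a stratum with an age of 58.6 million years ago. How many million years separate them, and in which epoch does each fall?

25.2 million years apart; the first in the Oligocene, the second in the Paleocene

Elapsed time: 58.6 − 33.4 = 25.2 Myr.
33.4 Ma lies within 33.9–23.03 Ma: Oligocene.
58.6 Ma lies within 66–56 Ma: Paleocene.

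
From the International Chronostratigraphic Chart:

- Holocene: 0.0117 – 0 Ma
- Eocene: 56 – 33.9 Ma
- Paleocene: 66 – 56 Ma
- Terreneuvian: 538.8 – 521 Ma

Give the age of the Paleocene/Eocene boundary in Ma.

The Paleocene ends and the Eocene begins at 56 Ma.

56 Ma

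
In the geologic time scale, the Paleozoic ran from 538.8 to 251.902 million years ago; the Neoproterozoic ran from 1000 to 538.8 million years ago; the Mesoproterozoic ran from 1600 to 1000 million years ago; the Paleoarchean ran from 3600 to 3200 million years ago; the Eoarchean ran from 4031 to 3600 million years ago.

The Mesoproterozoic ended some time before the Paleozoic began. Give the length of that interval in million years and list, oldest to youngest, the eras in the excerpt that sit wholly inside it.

461.2 million years; Neoproterozoic

End of Mesoproterozoic = 1000 Ma; start of Paleozoic = 538.8 Ma.
Gap = 1000 − 538.8 = 461.2 Myr.
Eras wholly inside 1000–538.8 Ma: Neoproterozoic (1000–538.8).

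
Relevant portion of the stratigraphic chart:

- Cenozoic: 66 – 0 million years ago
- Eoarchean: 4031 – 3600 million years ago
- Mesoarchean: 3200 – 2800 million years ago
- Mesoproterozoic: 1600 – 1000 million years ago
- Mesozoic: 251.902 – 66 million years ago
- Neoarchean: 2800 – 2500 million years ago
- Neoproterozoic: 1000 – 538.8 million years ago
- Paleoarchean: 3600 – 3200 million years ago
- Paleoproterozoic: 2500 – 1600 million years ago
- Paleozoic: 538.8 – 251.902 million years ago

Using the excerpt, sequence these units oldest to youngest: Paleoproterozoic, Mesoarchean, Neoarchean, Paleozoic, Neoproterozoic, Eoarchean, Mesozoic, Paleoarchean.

Eoarchean, Paleoarchean, Mesoarchean, Neoarchean, Paleoproterozoic, Neoproterozoic, Paleozoic, Mesozoic

The oldest of these is Eoarchean (starts 4031 Ma) and the youngest is Mesozoic (ends 66 Ma).
In between, by decreasing start age: Paleoarchean (3600), Mesoarchean (3200), Neoarchean (2800), Paleoproterozoic (2500), Neoproterozoic (1000), Paleozoic (538.8).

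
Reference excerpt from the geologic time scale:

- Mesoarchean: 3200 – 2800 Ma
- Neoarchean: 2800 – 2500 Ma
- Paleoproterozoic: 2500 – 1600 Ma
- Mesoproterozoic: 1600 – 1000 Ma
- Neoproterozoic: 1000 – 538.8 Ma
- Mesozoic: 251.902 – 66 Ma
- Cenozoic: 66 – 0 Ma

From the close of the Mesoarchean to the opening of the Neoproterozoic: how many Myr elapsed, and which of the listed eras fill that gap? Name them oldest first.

1800 million years; Neoarchean, Paleoproterozoic, Mesoproterozoic

End of Mesoarchean = 2800 Ma; start of Neoproterozoic = 1000 Ma.
Gap = 2800 − 1000 = 1800 Myr.
Eras wholly inside 2800–1000 Ma: Neoarchean (2800–2500), Paleoproterozoic (2500–1600), Mesoproterozoic (1600–1000).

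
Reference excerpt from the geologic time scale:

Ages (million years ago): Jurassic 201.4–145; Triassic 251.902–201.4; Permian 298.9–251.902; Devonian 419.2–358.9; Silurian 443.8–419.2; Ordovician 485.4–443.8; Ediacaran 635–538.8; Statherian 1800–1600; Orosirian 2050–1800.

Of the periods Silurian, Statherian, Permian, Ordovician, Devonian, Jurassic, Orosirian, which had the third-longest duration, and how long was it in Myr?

Devonian, 60.3 million years

Durations: Silurian 24.6; Statherian 200; Permian 46.998; Ordovician 41.6; Devonian 60.3; Jurassic 56.4; Orosirian 250 Myr.
Sorted longest-first: Orosirian (250), Statherian (200), Devonian (60.3), Jurassic (56.4), Permian (46.998), Ordovician (41.6), Silurian (24.6).
The third longest is Devonian at 60.3 Myr.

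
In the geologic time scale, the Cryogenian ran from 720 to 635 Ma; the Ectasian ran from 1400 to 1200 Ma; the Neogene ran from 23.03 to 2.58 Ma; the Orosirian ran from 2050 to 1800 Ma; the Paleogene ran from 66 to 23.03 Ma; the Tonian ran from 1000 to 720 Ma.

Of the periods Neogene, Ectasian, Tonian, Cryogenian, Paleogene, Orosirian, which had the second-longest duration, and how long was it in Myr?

Orosirian, 250 million years

Start − end for each: Neogene 23.03 − 2.58 = 20.45; Ectasian 1400 − 1200 = 200; Tonian 1000 − 720 = 280; Cryogenian 720 − 635 = 85; Paleogene 66 − 23.03 = 42.97; Orosirian 2050 − 1800 = 250.
Ranking these from longest: Tonian > Orosirian > Ectasian > Cryogenian > Paleogene > Neogene.
Position 2 in that ranking is Orosirian, which lasted 250 Myr.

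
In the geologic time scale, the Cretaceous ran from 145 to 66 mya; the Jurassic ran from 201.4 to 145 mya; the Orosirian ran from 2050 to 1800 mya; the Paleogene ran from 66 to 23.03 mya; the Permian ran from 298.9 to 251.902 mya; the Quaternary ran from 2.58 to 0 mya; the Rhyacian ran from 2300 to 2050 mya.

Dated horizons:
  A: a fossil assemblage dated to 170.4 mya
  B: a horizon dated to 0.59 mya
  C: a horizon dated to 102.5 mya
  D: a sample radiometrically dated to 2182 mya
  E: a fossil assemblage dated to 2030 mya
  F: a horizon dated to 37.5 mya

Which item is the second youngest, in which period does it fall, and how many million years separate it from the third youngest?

Sorted youngest-first by Ma: B (0.59), F (37.5), C (102.5), A (170.4), E (2030), D (2182).
The second youngest is F at 37.5 Ma, which lies in 66–23.03 Ma: the Paleogene.
The third youngest is C at 102.5 Ma; separation = |37.5 − 102.5| = 65 Myr.

F, in the Paleogene; 65 million years to C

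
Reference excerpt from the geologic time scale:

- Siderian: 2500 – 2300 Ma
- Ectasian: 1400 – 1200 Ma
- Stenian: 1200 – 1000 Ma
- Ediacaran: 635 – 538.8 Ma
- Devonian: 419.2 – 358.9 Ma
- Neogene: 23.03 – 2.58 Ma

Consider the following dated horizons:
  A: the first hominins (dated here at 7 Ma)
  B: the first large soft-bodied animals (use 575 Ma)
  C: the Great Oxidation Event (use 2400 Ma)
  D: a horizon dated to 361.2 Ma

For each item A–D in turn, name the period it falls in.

A — Neogene; B — Ediacaran; C — Siderian; D — Devonian

A: 7 Ma lies in 23.03–2.58 Ma, so Neogene.
B: 575 Ma lies in 635–538.8 Ma, so Ediacaran.
C: 2400 Ma lies in 2500–2300 Ma, so Siderian.
D: 361.2 Ma lies in 419.2–358.9 Ma, so Devonian.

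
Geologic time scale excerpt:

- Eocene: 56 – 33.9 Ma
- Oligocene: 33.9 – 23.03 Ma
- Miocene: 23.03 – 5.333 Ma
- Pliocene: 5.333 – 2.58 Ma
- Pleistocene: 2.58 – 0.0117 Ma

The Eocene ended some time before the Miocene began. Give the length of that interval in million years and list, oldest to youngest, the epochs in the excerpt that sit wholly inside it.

The Eocene closes at 33.9 Ma and the Miocene opens at 23.03 Ma, so the interval is 33.9 − 23.03 = 10.87 Myr.
An epoch fits inside if it starts at or after 33.9 Ma and ends at or before 23.03 Ma; oldest first that gives Oligocene.

10.87 million years; Oligocene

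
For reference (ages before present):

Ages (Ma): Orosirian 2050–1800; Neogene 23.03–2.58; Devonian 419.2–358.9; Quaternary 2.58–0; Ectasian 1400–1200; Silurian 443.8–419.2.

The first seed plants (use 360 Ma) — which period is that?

360 Ma lies between 419.2 and 358.9 Ma, so it falls in the Devonian.

Devonian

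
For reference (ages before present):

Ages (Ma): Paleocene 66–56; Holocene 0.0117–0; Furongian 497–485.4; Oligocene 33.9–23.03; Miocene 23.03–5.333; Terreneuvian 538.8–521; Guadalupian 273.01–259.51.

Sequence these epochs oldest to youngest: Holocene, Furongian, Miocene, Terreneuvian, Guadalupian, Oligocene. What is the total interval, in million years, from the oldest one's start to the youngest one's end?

From the excerpt: Holocene 0.0117–0; Furongian 497–485.4; Miocene 23.03–5.333; Terreneuvian 538.8–521; Guadalupian 273.01–259.51; Oligocene 33.9–23.03 (Ma).
Larger Ma is earlier, so the oldest is Terreneuvian and the youngest is Holocene; oldest to youngest: Terreneuvian, Furongian, Guadalupian, Oligocene, Miocene, Holocene.
Oldest start 538.8 minus youngest end 0 gives 538.8 Myr overall.

Terreneuvian, Furongian, Guadalupian, Oligocene, Miocene, Holocene; total span 538.8 Myr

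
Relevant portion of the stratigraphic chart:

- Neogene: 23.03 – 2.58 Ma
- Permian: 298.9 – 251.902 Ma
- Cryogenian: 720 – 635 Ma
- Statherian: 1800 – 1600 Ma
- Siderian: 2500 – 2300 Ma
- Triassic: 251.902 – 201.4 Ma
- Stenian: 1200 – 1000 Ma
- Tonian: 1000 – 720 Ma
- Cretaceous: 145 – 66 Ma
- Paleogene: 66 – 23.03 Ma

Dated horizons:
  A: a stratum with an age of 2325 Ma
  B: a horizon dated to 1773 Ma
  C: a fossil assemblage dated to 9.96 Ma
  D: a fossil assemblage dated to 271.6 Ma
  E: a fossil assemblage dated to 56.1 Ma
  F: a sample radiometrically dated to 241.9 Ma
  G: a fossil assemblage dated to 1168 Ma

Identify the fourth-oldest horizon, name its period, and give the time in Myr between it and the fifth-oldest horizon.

D, in the Permian; 29.7 million years to F

Sorted oldest-first by Ma: A (2325), B (1773), G (1168), D (271.6), F (241.9), E (56.1), C (9.96).
The fourth oldest is D at 271.6 Ma, which lies in 298.9–251.902 Ma: the Permian.
The fifth oldest is F at 241.9 Ma; separation = |271.6 − 241.9| = 29.7 Myr.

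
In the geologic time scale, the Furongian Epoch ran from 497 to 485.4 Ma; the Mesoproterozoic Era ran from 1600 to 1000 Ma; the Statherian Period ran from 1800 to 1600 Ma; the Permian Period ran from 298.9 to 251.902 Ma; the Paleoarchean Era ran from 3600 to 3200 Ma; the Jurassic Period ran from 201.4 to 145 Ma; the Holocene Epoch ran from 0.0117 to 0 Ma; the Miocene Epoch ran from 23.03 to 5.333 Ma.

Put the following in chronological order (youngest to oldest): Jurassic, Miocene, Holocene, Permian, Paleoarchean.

Read off each span (Ma): Jurassic 201.4–145; Miocene 23.03–5.333; Holocene 0.0117–0; Permian 298.9–251.902; Paleoarchean 3600–3200.
Larger Ma is older, so oldest→youngest is Paleoarchean, Permian, Jurassic, Miocene, Holocene; reverse it for youngest→oldest.

Holocene → Miocene → Jurassic → Permian → Paleoarchean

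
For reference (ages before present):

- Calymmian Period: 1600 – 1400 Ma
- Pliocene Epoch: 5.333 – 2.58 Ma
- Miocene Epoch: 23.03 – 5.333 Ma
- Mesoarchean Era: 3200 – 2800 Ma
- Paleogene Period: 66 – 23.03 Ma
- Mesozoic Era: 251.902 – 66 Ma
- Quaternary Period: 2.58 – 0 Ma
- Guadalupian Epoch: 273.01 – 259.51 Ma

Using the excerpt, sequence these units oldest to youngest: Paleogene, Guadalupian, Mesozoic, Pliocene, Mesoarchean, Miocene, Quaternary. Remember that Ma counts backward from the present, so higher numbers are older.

Mesoarchean → Guadalupian → Mesozoic → Paleogene → Miocene → Pliocene → Quaternary

Sorting by start age (descending Ma, since larger Ma = older): Mesoarchean start 3200, Guadalupian start 273.01, Mesozoic start 251.902, Paleogene start 66, Miocene start 23.03, Pliocene start 5.333, Quaternary start 2.58.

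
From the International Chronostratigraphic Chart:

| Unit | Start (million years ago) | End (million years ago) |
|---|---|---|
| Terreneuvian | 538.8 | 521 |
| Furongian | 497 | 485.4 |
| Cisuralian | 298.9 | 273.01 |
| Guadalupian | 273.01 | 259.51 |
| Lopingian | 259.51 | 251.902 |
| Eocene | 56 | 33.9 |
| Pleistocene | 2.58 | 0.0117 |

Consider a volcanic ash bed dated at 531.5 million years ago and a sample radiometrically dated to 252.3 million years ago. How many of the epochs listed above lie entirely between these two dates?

The older date is 531.5 Ma and the younger is 252.3 Ma.
Epochs with start < 531.5 and end > 252.3 Ma: Furongian (497–485.4), Cisuralian (298.9–273.01), Guadalupian (273.01–259.51).
That is 3 complete epochs.

3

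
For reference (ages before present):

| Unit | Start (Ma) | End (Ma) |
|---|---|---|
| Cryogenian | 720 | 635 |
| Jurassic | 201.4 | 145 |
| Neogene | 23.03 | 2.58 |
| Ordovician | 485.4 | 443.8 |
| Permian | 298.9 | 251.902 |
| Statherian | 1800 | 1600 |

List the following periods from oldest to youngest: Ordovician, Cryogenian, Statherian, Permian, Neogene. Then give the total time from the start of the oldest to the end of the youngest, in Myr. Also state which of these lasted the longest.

Start ages (Ma): Statherian 1800, Cryogenian 720, Ordovician 485.4, Permian 298.9, Neogene 23.03.
Ordered oldest to youngest: Statherian, Cryogenian, Ordovician, Permian, Neogene.
Span = 1800 − 2.58 = 1797.42 Myr.
Durations: Cryogenian 85, Statherian 200, Permian 46.998, Ordovician 41.6, Neogene 20.45 → longest is Statherian (200 Myr).

Statherian → Cryogenian → Ordovician → Permian → Neogene; total span 1797.42 Myr; longest is Statherian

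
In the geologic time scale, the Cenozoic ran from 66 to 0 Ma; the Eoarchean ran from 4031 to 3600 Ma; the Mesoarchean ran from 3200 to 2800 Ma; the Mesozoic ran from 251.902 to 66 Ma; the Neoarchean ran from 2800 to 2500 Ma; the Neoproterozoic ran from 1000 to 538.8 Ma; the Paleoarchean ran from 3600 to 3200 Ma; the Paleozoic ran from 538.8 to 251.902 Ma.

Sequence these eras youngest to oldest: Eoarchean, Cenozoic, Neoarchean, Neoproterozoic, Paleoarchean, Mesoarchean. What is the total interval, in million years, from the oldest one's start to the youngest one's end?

Cenozoic, Neoproterozoic, Neoarchean, Mesoarchean, Paleoarchean, Eoarchean; total span 4031 Myr

Start ages (Ma): Eoarchean 4031, Paleoarchean 3600, Mesoarchean 3200, Neoarchean 2800, Neoproterozoic 1000, Cenozoic 66.
Ordered youngest to oldest: Cenozoic, Neoproterozoic, Neoarchean, Mesoarchean, Paleoarchean, Eoarchean.
Span = 4031 − 0 = 4031 Myr.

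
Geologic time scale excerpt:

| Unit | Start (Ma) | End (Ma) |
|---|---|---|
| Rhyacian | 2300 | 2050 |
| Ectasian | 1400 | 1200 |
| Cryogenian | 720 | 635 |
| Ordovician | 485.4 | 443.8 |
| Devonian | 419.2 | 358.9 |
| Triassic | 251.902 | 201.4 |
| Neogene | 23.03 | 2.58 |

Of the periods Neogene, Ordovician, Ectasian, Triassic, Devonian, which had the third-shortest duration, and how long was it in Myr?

Triassic, 50.502 million years

Durations: Neogene 20.45; Ordovician 41.6; Ectasian 200; Triassic 50.502; Devonian 60.3 Myr.
Sorted shortest-first: Neogene (20.45), Ordovician (41.6), Triassic (50.502), Devonian (60.3), Ectasian (200).
The third shortest is Triassic at 50.502 Myr.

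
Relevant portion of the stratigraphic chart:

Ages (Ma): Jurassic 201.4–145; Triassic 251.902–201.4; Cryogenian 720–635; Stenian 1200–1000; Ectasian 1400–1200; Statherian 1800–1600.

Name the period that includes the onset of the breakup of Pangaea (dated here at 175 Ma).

Jurassic

175 Ma lies between 201.4 and 145 Ma, so it falls in the Jurassic.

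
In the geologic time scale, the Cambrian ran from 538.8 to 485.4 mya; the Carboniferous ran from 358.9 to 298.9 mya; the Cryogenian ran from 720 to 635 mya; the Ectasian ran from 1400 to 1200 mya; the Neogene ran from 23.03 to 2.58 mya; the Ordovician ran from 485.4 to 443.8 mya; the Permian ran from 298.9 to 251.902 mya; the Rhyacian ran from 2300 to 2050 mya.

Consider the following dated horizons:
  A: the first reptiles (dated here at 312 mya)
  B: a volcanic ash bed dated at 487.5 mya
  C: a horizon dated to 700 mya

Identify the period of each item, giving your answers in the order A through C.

A: 312 Ma lies in 358.9–298.9 Ma, so Carboniferous.
B: 487.5 Ma lies in 538.8–485.4 Ma, so Cambrian.
C: 700 Ma lies in 720–635 Ma, so Cryogenian.

A — Carboniferous; B — Cambrian; C — Cryogenian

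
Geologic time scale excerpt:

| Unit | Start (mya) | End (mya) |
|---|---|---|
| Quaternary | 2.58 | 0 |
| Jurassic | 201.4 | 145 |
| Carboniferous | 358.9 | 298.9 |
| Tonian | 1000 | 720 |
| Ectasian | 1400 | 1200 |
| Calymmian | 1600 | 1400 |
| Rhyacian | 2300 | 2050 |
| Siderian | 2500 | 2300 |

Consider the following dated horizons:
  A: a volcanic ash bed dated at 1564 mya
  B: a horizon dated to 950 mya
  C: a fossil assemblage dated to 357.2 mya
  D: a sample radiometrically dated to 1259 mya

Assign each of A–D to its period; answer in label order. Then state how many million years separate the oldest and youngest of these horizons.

A: 1564 Ma lies in 1600–1400 Ma, so Calymmian.
B: 950 Ma lies in 1000–720 Ma, so Tonian.
C: 357.2 Ma lies in 358.9–298.9 Ma, so Carboniferous.
D: 1259 Ma lies in 1400–1200 Ma, so Ectasian.
Oldest = 1564 Ma, youngest = 357.2 Ma → span 1206.8 Myr.

A — Calymmian; B — Tonian; C — Carboniferous; D — Ectasian; span 1206.8 million years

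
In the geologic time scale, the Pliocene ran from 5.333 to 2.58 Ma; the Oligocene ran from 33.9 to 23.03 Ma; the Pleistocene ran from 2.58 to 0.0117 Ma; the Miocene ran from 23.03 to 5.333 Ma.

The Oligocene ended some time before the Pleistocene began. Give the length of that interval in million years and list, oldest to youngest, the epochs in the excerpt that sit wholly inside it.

20.45 million years; Miocene, Pliocene

End of Oligocene = 23.03 Ma; start of Pleistocene = 2.58 Ma.
Gap = 23.03 − 2.58 = 20.45 Myr.
Epochs wholly inside 23.03–2.58 Ma: Miocene (23.03–5.333), Pliocene (5.333–2.58).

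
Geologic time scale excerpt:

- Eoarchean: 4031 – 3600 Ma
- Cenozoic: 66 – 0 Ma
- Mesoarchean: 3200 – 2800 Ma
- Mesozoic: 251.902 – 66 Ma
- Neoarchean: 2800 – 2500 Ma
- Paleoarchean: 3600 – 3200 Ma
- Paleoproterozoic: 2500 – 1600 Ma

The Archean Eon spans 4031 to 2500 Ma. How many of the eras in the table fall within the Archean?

Eras inside 4031–2500 Ma: Eoarchean, Paleoarchean, Mesoarchean, Neoarchean — 4 in total.

4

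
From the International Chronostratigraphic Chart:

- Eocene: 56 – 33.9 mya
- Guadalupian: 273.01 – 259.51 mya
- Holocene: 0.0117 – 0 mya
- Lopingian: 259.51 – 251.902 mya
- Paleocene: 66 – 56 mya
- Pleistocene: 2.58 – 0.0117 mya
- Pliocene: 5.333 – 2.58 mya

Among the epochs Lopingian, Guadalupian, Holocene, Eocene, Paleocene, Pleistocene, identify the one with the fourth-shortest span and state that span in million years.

Start − end for each: Lopingian 259.51 − 251.902 = 7.608; Guadalupian 273.01 − 259.51 = 13.5; Holocene 0.0117 − 0 = 0.0117; Eocene 56 − 33.9 = 22.1; Paleocene 66 − 56 = 10; Pleistocene 2.58 − 0.0117 = 2.5683.
Ranking these from shortest: Holocene < Pleistocene < Lopingian < Paleocene < Guadalupian < Eocene.
Position 4 in that ranking is Paleocene, which lasted 10 Myr.

Paleocene, 10 million years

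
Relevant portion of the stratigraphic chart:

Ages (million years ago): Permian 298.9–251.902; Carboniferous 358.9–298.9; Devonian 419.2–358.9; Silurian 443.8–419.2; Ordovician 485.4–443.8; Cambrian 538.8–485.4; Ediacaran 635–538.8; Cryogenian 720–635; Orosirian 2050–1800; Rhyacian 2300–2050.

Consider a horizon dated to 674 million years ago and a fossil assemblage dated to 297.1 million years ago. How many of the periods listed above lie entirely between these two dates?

The older date is 674 Ma and the younger is 297.1 Ma.
Periods with start < 674 and end > 297.1 Ma: Ediacaran (635–538.8), Cambrian (538.8–485.4), Ordovician (485.4–443.8), Silurian (443.8–419.2), Devonian (419.2–358.9), Carboniferous (358.9–298.9).
That is 6 complete periods.

6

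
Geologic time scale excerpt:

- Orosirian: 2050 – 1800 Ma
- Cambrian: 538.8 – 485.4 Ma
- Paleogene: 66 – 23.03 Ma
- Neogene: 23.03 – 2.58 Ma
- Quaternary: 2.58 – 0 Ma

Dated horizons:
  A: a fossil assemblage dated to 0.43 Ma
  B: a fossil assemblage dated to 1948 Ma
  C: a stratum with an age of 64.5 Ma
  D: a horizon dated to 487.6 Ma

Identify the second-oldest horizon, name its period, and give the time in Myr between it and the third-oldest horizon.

Larger Ma means older, so oldest first: B 1948 > D 487.6 > C 64.5 > A 0.43.
Counting 2 along gives D (487.6 Ma); the excerpt puts that inside the Cambrian, 538.8–485.4 Ma.
Next in line is C (64.5 Ma), and 487.6 − 64.5 = 423.1 Myr.

D, in the Cambrian; 423.1 million years to C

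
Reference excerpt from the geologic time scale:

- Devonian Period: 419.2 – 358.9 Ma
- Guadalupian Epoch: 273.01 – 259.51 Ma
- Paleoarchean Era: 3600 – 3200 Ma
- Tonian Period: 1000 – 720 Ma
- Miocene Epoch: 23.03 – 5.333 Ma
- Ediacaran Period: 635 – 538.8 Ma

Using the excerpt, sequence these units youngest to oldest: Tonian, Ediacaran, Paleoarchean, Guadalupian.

The oldest of these is Paleoarchean (starts 3600 Ma) and the youngest is Guadalupian (ends 259.51 Ma).
In between, by decreasing start age: Tonian (1000), Ediacaran (635).
Listing youngest first means reversing that sequence.

Guadalupian, Ediacaran, Tonian, Paleoarchean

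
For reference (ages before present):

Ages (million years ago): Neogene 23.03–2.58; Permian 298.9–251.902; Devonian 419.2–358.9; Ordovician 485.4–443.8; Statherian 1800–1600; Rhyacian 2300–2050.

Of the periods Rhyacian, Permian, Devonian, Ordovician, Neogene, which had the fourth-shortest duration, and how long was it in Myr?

Start − end for each: Rhyacian 2300 − 2050 = 250; Permian 298.9 − 251.902 = 46.998; Devonian 419.2 − 358.9 = 60.3; Ordovician 485.4 − 443.8 = 41.6; Neogene 23.03 − 2.58 = 20.45.
Ranking these from shortest: Neogene < Ordovician < Permian < Devonian < Rhyacian.
Position 4 in that ranking is Devonian, which lasted 60.3 Myr.

Devonian, 60.3 million years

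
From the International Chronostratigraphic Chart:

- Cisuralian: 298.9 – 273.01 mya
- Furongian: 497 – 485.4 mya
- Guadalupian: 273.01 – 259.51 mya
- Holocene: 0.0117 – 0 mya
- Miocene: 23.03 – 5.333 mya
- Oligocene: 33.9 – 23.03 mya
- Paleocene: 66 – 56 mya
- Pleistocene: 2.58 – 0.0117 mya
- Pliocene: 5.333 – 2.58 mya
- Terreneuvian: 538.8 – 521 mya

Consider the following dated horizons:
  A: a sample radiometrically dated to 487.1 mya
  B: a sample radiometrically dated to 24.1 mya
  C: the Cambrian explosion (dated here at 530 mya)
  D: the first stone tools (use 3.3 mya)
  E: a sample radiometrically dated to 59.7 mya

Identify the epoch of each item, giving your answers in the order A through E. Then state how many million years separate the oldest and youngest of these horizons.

Match each age against the start–end ranges in the excerpt: A = 487.1 Ma → Furongian (497–485.4); B = 24.1 Ma → Oligocene (33.9–23.03); C = 530 Ma → Terreneuvian (538.8–521); D = 3.3 Ma → Pliocene (5.333–2.58); E = 59.7 Ma → Paleocene (66–56).
The largest age is 530 Ma and the smallest is 3.3 Ma; their difference is 526.7 Myr.

A — Furongian; B — Oligocene; C — Terreneuvian; D — Pliocene; E — Paleocene; span 526.7 million years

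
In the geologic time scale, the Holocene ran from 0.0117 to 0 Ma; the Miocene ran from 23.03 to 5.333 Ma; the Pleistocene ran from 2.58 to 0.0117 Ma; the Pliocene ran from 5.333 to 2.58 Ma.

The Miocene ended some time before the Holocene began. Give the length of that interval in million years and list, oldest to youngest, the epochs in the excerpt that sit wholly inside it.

The Miocene closes at 5.333 Ma and the Holocene opens at 0.0117 Ma, so the interval is 5.333 − 0.0117 = 5.3213 Myr.
An epoch fits inside if it starts at or after 5.333 Ma and ends at or before 0.0117 Ma; oldest first that gives Pliocene, Pleistocene.

5.3213 million years; Pliocene, Pleistocene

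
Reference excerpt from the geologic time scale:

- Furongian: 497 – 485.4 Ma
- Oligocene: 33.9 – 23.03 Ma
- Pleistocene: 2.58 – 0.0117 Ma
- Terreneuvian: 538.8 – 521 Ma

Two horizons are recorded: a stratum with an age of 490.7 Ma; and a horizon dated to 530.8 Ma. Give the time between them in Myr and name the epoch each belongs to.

Elapsed time: 530.8 − 490.7 = 40.1 Myr.
490.7 Ma lies within 497–485.4 Ma: Furongian.
530.8 Ma lies within 538.8–521 Ma: Terreneuvian.

40.1 million years apart; the first in the Furongian, the second in the Terreneuvian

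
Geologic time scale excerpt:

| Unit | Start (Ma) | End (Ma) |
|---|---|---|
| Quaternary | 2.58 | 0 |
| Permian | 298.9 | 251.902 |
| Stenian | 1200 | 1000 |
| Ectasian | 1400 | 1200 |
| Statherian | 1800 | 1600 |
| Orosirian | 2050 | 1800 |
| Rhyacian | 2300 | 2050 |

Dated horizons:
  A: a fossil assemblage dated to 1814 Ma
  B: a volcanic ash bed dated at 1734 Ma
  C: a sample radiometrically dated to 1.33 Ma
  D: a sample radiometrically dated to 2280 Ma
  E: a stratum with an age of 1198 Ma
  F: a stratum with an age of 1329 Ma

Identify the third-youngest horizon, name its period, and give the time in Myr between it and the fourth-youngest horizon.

F, in the Ectasian; 405 million years to B

Smaller Ma means younger, so youngest first: C 1.33 < E 1198 < F 1329 < B 1734 < A 1814 < D 2280.
Counting 3 along gives F (1329 Ma); the excerpt puts that inside the Ectasian, 1400–1200 Ma.
Next in line is B (1734 Ma), and 1734 − 1329 = 405 Myr.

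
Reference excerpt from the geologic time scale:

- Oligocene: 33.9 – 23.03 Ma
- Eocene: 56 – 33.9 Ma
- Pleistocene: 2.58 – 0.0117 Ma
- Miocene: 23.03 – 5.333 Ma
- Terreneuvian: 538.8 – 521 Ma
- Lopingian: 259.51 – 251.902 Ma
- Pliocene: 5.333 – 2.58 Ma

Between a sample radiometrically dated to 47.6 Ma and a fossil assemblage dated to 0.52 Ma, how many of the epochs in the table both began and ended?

3

47.6 Ma sits inside the Eocene (56–33.9) and 0.52 Ma inside the Pleistocene (2.58–0.0117); neither of those is wholly between the two dates.
The listed epochs lying completely between them are Oligocene, Miocene, Pliocene — 3 in all.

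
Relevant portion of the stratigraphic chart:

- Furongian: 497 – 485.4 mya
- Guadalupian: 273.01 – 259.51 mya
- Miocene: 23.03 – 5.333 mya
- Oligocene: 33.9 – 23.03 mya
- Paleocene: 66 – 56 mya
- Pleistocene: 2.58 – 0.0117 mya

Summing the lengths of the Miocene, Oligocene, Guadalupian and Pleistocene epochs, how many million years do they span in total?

44.6353 million years

Each duration: Miocene = 17.697; Oligocene = 10.87; Guadalupian = 13.5; Pleistocene = 2.5683.
Sum: 17.697 + 10.87 + 13.5 + 2.5683 = 44.6353 Myr.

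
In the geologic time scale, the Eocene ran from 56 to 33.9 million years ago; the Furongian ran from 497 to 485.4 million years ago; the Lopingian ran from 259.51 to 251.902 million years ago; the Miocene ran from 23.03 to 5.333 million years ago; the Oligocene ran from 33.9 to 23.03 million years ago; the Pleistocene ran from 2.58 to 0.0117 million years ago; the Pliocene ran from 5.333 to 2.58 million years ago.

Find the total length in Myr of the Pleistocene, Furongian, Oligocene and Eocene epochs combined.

47.1383 million years

Each duration: Pleistocene = 2.5683; Furongian = 11.6; Oligocene = 10.87; Eocene = 22.1.
Sum: 2.5683 + 11.6 + 10.87 + 22.1 = 47.1383 Myr.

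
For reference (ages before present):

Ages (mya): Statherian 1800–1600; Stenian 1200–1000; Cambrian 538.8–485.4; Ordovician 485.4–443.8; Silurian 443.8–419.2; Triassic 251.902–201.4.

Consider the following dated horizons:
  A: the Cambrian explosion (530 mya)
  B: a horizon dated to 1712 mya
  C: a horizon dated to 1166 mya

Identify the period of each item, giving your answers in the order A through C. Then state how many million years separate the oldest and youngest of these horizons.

A — Cambrian; B — Statherian; C — Stenian; span 1182 million years

A: 530 Ma lies in 538.8–485.4 Ma, so Cambrian.
B: 1712 Ma lies in 1800–1600 Ma, so Statherian.
C: 1166 Ma lies in 1200–1000 Ma, so Stenian.
Oldest = 1712 Ma, youngest = 530 Ma → span 1182 Myr.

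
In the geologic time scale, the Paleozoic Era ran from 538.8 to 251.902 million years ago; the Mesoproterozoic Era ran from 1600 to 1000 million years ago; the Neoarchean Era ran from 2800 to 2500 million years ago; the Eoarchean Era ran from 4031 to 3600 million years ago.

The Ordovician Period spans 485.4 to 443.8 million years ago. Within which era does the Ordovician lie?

Paleozoic

The Ordovician (485.4–443.8 Ma) lies entirely within 538.8–251.902 Ma, the Paleozoic Era.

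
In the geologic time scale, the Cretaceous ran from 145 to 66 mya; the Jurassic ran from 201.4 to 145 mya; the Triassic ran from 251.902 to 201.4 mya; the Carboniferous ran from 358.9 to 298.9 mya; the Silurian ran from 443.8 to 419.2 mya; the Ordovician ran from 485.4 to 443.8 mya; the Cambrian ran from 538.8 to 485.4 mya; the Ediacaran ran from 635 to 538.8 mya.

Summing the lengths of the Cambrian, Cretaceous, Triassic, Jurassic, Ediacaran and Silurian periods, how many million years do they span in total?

Duration is start − end for each: (538.8 − 485.4) + (145 − 66) + (251.902 − 201.4) + (201.4 − 145) + (635 − 538.8) + (443.8 − 419.2).
That is 53.4 + 79 + 50.502 + 56.4 + 96.2 + 24.6, which totals 360.102 million years.

360.102 million years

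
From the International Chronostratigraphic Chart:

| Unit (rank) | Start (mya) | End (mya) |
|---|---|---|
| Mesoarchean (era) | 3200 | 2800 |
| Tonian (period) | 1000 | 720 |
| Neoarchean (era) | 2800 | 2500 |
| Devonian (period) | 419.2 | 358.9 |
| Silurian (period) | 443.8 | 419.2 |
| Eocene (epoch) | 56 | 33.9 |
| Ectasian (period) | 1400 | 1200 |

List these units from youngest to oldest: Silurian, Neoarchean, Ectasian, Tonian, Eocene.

Eocene, Silurian, Tonian, Ectasian, Neoarchean

Read off each span (Ma): Silurian 443.8–419.2; Neoarchean 2800–2500; Ectasian 1400–1200; Tonian 1000–720; Eocene 56–33.9.
Larger Ma is older, so oldest→youngest is Neoarchean, Ectasian, Tonian, Silurian, Eocene; reverse it for youngest→oldest.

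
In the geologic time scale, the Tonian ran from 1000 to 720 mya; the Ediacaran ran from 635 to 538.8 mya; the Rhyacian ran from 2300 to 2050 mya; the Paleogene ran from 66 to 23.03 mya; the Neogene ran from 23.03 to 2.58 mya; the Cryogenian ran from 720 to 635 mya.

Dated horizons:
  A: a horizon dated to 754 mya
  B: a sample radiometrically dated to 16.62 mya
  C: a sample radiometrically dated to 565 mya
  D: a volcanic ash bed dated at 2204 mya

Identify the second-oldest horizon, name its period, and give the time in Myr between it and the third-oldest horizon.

Larger Ma means older, so oldest first: D 2204 > A 754 > C 565 > B 16.62.
Counting 2 along gives A (754 Ma); the excerpt puts that inside the Tonian, 1000–720 Ma.
Next in line is C (565 Ma), and 754 − 565 = 189 Myr.

A, in the Tonian; 189 million years to C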